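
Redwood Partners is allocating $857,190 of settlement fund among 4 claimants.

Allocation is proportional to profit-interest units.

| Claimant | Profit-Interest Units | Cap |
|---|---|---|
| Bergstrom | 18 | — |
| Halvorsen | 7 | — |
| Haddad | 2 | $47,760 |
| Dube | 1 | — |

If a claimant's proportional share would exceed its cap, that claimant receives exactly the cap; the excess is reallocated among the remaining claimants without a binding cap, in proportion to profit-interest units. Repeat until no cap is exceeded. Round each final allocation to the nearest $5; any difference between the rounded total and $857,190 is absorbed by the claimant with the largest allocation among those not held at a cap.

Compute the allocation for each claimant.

Bergstrom: $560,375; Halvorsen: $217,925; Haddad: $47,760; Dube: $31,130

Profit-interest units total: 28.
Pro-rata shares before constraints: Bergstrom 551,050.71; Halvorsen 214,297.50; Haddad 61,227.86; Dube 30,613.93.
Cap binds for Haddad ($47,760); balance $809,430 reallocated over remaining profit-interest units 26.
Shares after redistribution: Bergstrom 560,374.62 → $560,375; Halvorsen 217,923.46 → $217,925; Dube 31,131.92 → $31,130.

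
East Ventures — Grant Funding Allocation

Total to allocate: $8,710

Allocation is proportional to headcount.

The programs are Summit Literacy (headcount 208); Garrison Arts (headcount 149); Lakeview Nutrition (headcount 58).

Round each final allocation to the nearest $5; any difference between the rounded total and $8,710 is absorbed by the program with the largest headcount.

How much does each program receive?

Total headcount = 415.
Raw shares: Summit Literacy 208/415 × $8,710 = 4,365.49; Garrison Arts 149/415 × $8,710 = 3,127.20; Lakeview Nutrition 58/415 × $8,710 = 1,217.30.
At nearest $5: Summit Literacy $4,365; Garrison Arts $3,125; Lakeview Nutrition $1,215. Sum = $8,705.
Difference $8,710 − $8,705 = +$5 applied to largest headcount (Summit Literacy): Summit Literacy becomes $4,370.

Summit Literacy: $4,370 | Garrison Arts: $3,125 | Lakeview Nutrition: $1,215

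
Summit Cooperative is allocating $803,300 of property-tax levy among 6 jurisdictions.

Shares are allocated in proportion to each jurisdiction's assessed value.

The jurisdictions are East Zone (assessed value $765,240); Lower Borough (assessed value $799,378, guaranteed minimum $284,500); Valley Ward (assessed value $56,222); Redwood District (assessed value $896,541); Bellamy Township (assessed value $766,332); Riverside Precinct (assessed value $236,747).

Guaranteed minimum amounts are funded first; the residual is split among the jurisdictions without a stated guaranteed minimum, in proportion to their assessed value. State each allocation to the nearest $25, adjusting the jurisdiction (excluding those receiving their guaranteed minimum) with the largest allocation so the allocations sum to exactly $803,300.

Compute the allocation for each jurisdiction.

East Zone: $145,900 | Lower Borough: $284,500 | Valley Ward: $10,725 | Redwood District: $170,925 | Bellamy Township: $146,100 | Riverside Precinct: $45,150

Fund the minimums — Lower Borough $284,500. Residual $518,800.
Residual split over remaining assessed value 2,721,082: East Zone 145,900.24 → $145,900; Valley Ward 10,719.26 → $10,725; Redwood District 170,934.01 → $170,925; Bellamy Township 146,108.44 → $146,100; Riverside Precinct 45,138.05 → $45,150.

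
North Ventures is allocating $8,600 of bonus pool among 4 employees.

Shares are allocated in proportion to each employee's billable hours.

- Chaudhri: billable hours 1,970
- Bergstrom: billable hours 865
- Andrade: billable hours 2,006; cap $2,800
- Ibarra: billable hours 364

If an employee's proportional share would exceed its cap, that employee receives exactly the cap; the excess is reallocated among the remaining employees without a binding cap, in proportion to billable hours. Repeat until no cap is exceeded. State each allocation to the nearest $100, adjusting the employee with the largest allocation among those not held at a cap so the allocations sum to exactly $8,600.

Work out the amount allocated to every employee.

Total billable hours = 5,205.
Proportional shares (ignoring caps): Chaudhri 3,254.95; Bergstrom 1,429.20; Andrade 3,314.43; Ibarra 601.42.
Cap binds for Andrade ($2,800); balance $5,800 reallocated over remaining billable hours 3,199.
Redistributed shares: Chaudhri 3,571.74 → $3,600; Bergstrom 1,568.30 → $1,600; Ibarra 659.96 → $700.
Rounding difference −$100 applied to Chaudhri → $3,500.

Chaudhri: $3,500; Bergstrom: $1,600; Andrade: $2,800; Ibarra: $700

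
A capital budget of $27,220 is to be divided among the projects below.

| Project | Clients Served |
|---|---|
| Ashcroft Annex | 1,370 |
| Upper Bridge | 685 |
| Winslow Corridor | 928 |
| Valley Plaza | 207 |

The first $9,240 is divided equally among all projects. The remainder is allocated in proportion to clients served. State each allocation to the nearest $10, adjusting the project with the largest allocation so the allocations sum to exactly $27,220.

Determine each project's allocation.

$9,240 shared equally gives $2,310 per project.
Remainder $17,980 by clients served (total 3,190): Ashcroft Annex 7,721.82 → $7,720; Upper Bridge 3,860.91 → $3,860; Winslow Corridor 5,230.55 → $5,230; Valley Plaza 1,166.73 → $1,170.
Totals: Ashcroft Annex $2,310 + $7,720 = $10,030; Upper Bridge $2,310 + $3,860 = $6,170; Winslow Corridor $2,310 + $5,230 = $7,540; Valley Plaza $2,310 + $1,170 = $3,480.

Ashcroft Annex: $10,030; Upper Bridge: $6,170; Winslow Corridor: $7,540; Valley Plaza: $3,480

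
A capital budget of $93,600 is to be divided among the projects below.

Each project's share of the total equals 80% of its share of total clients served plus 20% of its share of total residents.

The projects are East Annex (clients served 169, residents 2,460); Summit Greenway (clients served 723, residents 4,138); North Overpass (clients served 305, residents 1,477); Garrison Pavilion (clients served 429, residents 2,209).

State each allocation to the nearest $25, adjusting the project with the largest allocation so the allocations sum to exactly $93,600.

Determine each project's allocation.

Totals — clients served 1,626, residents 10,284.
Composite weights (80% clients served + 20% residents): East Annex 0.1310; Summit Greenway 0.4362; North Overpass 0.1788; Garrison Pavilion 0.2540.
Pro-rata amounts: East Annex 12,260.68; Summit Greenway 40,827.77; North Overpass 16,734.34; Garrison Pavilion 23,777.21.
At nearest $25: East Annex $12,250; Summit Greenway $40,825; North Overpass $16,725; Garrison Pavilion $23,775. Sum = $93,575.
Difference $93,600 − $93,575 = +$25 applied to largest allocation (Summit Greenway): Summit Greenway becomes $40,850.

East Annex: $12,250 | Summit Greenway: $40,850 | North Overpass: $16,725 | Garrison Pavilion: $23,775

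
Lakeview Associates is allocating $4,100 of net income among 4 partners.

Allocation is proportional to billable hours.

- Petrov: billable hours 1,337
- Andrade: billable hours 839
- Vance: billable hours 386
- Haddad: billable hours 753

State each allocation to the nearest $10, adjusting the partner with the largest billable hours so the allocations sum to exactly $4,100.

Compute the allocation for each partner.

Sum of billable hours: 1,337 + 839 + 386 + 753 = 3,315.
Raw shares: Petrov 1,653.60; Andrade 1,037.68; Vance 477.41; Haddad 931.31.
Rounded to nearest $10: Petrov $1,650; Andrade $1,040; Vance $480; Haddad $930. Sum = $4,100.
Rounded total matches; no reconciliation needed.

Petrov: $1,650 | Andrade: $1,040 | Vance: $480 | Haddad: $930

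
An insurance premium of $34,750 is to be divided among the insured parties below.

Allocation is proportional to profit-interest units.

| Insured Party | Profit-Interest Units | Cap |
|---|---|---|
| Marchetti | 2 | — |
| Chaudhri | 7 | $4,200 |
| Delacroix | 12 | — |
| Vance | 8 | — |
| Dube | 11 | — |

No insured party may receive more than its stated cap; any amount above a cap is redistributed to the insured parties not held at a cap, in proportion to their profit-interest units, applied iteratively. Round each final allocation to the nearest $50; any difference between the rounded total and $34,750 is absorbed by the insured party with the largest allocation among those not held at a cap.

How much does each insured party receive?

Total profit-interest units = 40.
Unconstrained shares: Marchetti 1,737.50; Chaudhri 6,081.25; Delacroix 10,425.00; Vance 6,950.00; Dube 9,556.25.
Held at cap: Chaudhri ($4,200); residual $30,550 reallocated over remaining profit-interest units 33.
Remaining shares: Marchetti 1,851.52 → $1,850; Delacroix 11,109.09 → $11,100; Vance 7,406.06 → $7,400; Dube 10,183.33 → $10,200.

Marchetti: $1,850 | Chaudhri: $4,200 | Delacroix: $11,100 | Vance: $7,400 | Dube: $10,200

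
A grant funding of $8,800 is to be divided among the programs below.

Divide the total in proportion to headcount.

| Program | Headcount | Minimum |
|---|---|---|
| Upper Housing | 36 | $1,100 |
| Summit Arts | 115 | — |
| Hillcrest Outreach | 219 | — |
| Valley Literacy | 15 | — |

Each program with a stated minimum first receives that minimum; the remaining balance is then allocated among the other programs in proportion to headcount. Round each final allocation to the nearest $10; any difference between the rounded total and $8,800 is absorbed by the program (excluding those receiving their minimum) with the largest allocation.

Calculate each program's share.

Guaranteed amounts: Upper Housing $1,100. Remaining pool $7,700.
Remaining pool split over remaining headcount 349: Summit Arts 2,537.25 → $2,540; Hillcrest Outreach 4,831.81 → $4,830; Valley Literacy 330.95 → $330.

Upper Housing: $1,100 | Summit Arts: $2,540 | Hillcrest Outreach: $4,830 | Valley Literacy: $330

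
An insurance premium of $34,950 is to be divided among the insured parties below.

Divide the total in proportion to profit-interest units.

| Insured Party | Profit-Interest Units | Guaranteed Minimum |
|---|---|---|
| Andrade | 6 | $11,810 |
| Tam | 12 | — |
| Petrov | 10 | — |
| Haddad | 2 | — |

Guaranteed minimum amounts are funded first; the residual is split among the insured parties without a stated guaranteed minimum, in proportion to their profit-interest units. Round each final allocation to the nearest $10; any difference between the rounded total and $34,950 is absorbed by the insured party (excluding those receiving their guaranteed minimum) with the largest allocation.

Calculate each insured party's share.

Andrade: $11,810 | Tam: $11,570 | Petrov: $9,640 | Haddad: $1,930

Minimums first: Andrade $11,810. Residual $23,140.
Residual split over remaining profit-interest units 24: Tam 11,570.00 → $11,570; Petrov 9,641.67 → $9,640; Haddad 1,928.33 → $1,930.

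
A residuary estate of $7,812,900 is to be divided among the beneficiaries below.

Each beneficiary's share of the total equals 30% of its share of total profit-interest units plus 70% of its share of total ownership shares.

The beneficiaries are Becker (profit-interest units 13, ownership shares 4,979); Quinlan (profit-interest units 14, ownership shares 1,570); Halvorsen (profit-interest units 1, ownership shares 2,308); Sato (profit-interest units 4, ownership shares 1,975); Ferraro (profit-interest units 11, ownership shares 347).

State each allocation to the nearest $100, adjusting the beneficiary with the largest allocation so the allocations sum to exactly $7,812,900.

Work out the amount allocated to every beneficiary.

Profit-interest units total 43; ownership shares total 11,179.
Combined weights (30% profit-interest units + 70% ownership shares): Becker 0.4025; Quinlan 0.1960; Halvorsen 0.1515; Sato 0.1516; Ferraro 0.0985.
Raw shares: Becker 3,144,455.89; Quinlan 1,531,201.43; Halvorsen 1,183,636.54; Sato 1,184,250.92; Ferraro 769,355.22.
At nearest $100: Becker $3,144,500; Quinlan $1,531,200; Halvorsen $1,183,600; Sato $1,184,300; Ferraro $769,400. Sum = $7,813,000.
Difference $7,812,900 − $7,813,000 = −$100 applied to largest allocation (Becker): Becker becomes $3,144,400.

Becker: $3,144,400 | Quinlan: $1,531,200 | Halvorsen: $1,183,600 | Sato: $1,184,300 | Ferraro: $769,400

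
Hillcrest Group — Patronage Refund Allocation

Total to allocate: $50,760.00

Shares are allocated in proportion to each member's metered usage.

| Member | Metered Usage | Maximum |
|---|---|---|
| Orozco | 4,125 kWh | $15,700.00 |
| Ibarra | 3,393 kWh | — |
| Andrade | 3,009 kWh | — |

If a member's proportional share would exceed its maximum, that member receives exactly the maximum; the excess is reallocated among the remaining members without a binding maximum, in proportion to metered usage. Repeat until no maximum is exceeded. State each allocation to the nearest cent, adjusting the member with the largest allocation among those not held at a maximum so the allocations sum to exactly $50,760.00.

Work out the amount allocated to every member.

Sum of metered usage: 10,527.
Proportional shares (ignoring caps): Orozco 19,890.2821; Ibarra 16,360.6612; Andrade 14,509.0567.
Cap binds for Orozco ($15,700.00); residual $35,060.00 reallocated over remaining metered usage 6,402.
Shares after redistribution: Ibarra 18,581.4714 → $18,581.47; Andrade 16,478.5286 → $16,478.53.

Orozco: $15,700.00 | Ibarra: $18,581.47 | Andrade: $16,478.53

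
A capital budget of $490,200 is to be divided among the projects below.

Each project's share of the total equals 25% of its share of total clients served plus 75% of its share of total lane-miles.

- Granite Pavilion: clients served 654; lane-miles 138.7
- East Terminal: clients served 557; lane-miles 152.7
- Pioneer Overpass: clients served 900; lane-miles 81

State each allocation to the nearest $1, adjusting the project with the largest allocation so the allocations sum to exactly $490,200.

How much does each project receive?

Clients served total 2,111; lane-miles total 372.4.
Composite weights (25% clients served + 75% lane-miles): Granite Pavilion 0.3568; East Terminal 0.3735; Pioneer Overpass 0.2697.
Proportional shares: Granite Pavilion 174,897.57; East Terminal 183,087.85; Pioneer Overpass 132,214.59.
Rounded to nearest $1: Granite Pavilion $174,898; East Terminal $183,088; Pioneer Overpass $132,215. Sum = $490,201.
Difference $490,200 − $490,201 = −$1 applied to largest allocation (East Terminal): East Terminal becomes $183,087.

Granite Pavilion: $174,898 | East Terminal: $183,087 | Pioneer Overpass: $132,215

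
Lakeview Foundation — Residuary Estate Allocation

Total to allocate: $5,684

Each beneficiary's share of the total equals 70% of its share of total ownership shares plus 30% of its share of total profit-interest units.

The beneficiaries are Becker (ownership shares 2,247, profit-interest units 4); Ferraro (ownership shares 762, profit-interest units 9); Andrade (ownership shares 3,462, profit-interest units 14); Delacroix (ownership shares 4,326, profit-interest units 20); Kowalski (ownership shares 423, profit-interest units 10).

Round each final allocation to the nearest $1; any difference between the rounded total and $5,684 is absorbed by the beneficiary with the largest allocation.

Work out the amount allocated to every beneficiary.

Totals — ownership shares 11,220, profit-interest units 57.
Blended shares (70% ownership shares + 30% profit-interest units): Becker 0.1612; Ferraro 0.0949; Andrade 0.2897; Delacroix 0.3752; Kowalski 0.0790.
Pro-rata amounts: Becker 916.49; Ferraro 539.46; Andrade 1,646.504; Delacroix 2,132.39; Kowalski 449.16.
After rounding ($1): Becker $916; Ferraro $539; Andrade $1,647; Delacroix $2,132; Kowalski $449. Sum = $5,683.
Difference $5,684 − $5,683 = +$1 applied to largest allocation (Delacroix): Delacroix becomes $2,133.

Becker: $916 | Ferraro: $539 | Andrade: $1,647 | Delacroix: $2,133 | Kowalski: $449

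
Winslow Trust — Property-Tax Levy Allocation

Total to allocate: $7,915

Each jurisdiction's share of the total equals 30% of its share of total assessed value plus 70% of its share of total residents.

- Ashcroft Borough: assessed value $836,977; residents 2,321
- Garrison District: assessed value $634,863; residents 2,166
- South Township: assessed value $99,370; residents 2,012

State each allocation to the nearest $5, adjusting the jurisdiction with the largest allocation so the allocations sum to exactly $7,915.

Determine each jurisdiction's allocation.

Ashcroft Borough: $3,245 · Garrison District: $2,805 · South Township: $1,865

Totals — assessed value 1,571,210, residents 6,499.
Composite weights (30% assessed value + 70% residents): Ashcroft Borough 0.4098; Garrison District 0.3545; South Township 0.2357.
Pro-rata amounts: Ashcroft Borough 3,243.58; Garrison District 2,805.99; South Township 1,865.44.
After rounding ($5): Ashcroft Borough $3,245; Garrison District $2,805; South Township $1,865. Sum = $7,915.
Sum already equals the total — no adjustment.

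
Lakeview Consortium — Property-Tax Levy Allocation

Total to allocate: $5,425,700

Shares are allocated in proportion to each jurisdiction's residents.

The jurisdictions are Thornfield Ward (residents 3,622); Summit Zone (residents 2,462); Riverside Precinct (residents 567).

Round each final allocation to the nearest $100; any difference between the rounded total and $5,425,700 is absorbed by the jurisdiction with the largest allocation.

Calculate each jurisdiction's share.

Sum of residents: 6,651.
Pro-rata amounts: Thornfield Ward 3,622/6,651 × $5,425,700 = 2,954,726.42; Summit Zone 2,462/6,651 × $5,425,700 = 2,008,430.82; Riverside Precinct 567/6,651 × $5,425,700 = 462,542.76.
After rounding ($100): Thornfield Ward $2,954,700; Summit Zone $2,008,400; Riverside Precinct $462,500. Sum = $5,425,600.
Difference $5,425,700 − $5,425,600 = +$100 applied to largest allocation (Thornfield Ward): Thornfield Ward becomes $2,954,800.

Thornfield Ward: $2,954,800 | Summit Zone: $2,008,400 | Riverside Precinct: $462,500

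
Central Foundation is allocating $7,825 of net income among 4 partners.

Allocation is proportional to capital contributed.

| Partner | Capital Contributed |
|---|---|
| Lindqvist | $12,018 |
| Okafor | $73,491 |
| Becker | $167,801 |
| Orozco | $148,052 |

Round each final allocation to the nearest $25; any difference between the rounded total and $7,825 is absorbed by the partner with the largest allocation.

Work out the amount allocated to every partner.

Capital contributed total: 401,362.
Pro-rata amounts: Lindqvist 12,018/401,362 × $7,825 = 234.30; Okafor 73,491/401,362 × $7,825 = 1,432.79; Becker 167,801/401,362 × $7,825 = 3,271.47; Orozco 148,052/401,362 × $7,825 = 2,886.44.
After rounding ($25): Lindqvist $225; Okafor $1,425; Becker $3,275; Orozco $2,875. Sum = $7,800.
Difference $7,825 − $7,800 = +$25 applied to largest allocation (Becker): Becker becomes $3,300.

Lindqvist: $225 | Okafor: $1,425 | Becker: $3,300 | Orozco: $2,875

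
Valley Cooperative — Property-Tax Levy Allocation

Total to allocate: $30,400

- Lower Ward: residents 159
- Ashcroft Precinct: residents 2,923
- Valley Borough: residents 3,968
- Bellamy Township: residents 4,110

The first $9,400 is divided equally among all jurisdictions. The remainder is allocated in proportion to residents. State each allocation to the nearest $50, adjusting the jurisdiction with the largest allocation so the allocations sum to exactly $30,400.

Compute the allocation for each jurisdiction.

First tranche $9,400 split equally: $2,350 each.
Remainder $21,000 by residents (total 11,160): Lower Ward 299.19 → $300; Ashcroft Precinct 5,500.27 → $5,500; Valley Borough 7,466.67 → $7,450; Bellamy Township 7,733.87 → $7,750.
Totals: Lower Ward $2,350 + $300 = $2,650; Ashcroft Precinct $2,350 + $5,500 = $7,850; Valley Borough $2,350 + $7,450 = $9,800; Bellamy Township $2,350 + $7,750 = $10,100.

Lower Ward: $2,650 | Ashcroft Precinct: $7,850 | Valley Borough: $9,800 | Bellamy Township: $10,100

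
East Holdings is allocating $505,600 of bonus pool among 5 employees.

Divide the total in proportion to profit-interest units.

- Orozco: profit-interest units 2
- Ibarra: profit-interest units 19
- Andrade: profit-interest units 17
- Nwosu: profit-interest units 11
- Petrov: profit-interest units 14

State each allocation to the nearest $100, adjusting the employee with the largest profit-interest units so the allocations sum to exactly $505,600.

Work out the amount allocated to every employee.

Orozco: $16,100 · Ibarra: $152,400 · Andrade: $136,400 · Nwosu: $88,300 · Petrov: $112,400

Combined profit-interest units = 63.
Raw shares: Orozco 2/63 × $505,600 = 16,050.79; Ibarra 19/63 × $505,600 = 152,482.54; Andrade 17/63 × $505,600 = 136,431.75; Nwosu 11/63 × $505,600 = 88,279.37; Petrov 14/63 × $505,600 = 112,355.56.
At nearest $100: Orozco $16,100; Ibarra $152,500; Andrade $136,400; Nwosu $88,300; Petrov $112,400. Sum = $505,700.
Difference $505,600 − $505,700 = −$100 applied to largest profit-interest units (Ibarra): Ibarra becomes $152,400.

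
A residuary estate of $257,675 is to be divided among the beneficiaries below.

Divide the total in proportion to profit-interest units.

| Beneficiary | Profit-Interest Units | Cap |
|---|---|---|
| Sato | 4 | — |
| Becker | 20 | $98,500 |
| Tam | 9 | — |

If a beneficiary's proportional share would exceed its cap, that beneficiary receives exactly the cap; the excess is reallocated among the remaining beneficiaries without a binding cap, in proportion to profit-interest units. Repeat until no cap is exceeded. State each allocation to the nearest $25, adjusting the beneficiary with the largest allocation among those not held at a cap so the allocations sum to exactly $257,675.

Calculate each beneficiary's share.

Total profit-interest units = 33.
Unconstrained shares: Sato 31,233.33; Becker 156,166.67; Tam 70,275.00.
Capped: Becker ($98,500); residual $159,175 reallocated over remaining profit-interest units 13.
Remaining shares: Sato 48,976.92 → $48,975; Tam 110,198.08 → $110,200.

Sato: $48,975 · Becker: $98,500 · Tam: $110,200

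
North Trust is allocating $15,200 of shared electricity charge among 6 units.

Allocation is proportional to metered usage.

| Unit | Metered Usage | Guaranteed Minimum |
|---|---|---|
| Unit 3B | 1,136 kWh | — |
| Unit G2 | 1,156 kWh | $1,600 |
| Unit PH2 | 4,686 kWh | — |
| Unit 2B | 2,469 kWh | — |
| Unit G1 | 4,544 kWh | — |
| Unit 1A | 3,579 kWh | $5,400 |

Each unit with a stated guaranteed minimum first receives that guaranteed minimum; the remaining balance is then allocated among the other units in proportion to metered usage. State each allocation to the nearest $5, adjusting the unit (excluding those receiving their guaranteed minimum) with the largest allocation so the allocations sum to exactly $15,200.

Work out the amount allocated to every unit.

Unit 3B: $725 | Unit G2: $1,600 | Unit PH2: $2,995 | Unit 2B: $1,575 | Unit G1: $2,905 | Unit 1A: $5,400

Guaranteed amounts: Unit G2 $1,600; Unit 1A $5,400. Remaining pool $8,200.
Remaining pool split over remaining metered usage 12,835: Unit 3B 725.77 → $725; Unit PH2 2,993.78 → $2,995; Unit 2B 1,577.39 → $1,575; Unit G1 2,903.06 → $2,905.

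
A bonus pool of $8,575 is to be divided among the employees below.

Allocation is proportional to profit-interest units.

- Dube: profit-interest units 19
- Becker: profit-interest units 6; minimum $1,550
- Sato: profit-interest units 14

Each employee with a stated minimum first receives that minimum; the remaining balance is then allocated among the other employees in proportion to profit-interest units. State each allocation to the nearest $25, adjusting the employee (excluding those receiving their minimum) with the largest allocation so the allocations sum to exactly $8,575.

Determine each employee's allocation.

Dube: $4,050; Becker: $1,550; Sato: $2,975

Fund the minimums — Becker $1,550. Balance $7,025.
Balance split over remaining profit-interest units 33: Dube 4,044.70 → $4,050; Sato 2,980.30 → $2,975.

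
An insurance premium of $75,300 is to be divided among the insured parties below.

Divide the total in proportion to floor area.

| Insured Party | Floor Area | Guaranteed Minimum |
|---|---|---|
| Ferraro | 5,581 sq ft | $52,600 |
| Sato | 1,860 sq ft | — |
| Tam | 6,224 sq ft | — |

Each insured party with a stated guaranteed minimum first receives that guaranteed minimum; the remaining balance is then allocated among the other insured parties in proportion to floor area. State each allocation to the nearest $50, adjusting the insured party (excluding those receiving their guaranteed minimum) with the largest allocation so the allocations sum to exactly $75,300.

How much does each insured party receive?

Fund the minimums — Ferraro $52,600. Remaining pool $22,700.
Remaining pool split over remaining floor area 8,084: Sato 5,222.91 → $5,200; Tam 17,477.09 → $17,500.

Ferraro: $52,600; Sato: $5,200; Tam: $17,500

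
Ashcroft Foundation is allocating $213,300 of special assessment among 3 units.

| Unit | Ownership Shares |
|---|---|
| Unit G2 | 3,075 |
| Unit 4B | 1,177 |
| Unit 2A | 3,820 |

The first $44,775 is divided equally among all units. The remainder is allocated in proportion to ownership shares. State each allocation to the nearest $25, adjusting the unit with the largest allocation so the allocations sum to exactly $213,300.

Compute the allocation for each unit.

First tranche $44,775 split equally: $14,925 each.
Remainder $168,525 by ownership shares (total 8,072): Unit G2 64,199.01 → $64,200; Unit 4B 24,573.08 → $24,575; Unit 2A 79,752.91 → $79,750.
Totals: Unit G2 $14,925 + $64,200 = $79,125; Unit 4B $14,925 + $24,575 = $39,500; Unit 2A $14,925 + $79,750 = $94,675.

Unit G2: $79,125; Unit 4B: $39,500; Unit 2A: $94,675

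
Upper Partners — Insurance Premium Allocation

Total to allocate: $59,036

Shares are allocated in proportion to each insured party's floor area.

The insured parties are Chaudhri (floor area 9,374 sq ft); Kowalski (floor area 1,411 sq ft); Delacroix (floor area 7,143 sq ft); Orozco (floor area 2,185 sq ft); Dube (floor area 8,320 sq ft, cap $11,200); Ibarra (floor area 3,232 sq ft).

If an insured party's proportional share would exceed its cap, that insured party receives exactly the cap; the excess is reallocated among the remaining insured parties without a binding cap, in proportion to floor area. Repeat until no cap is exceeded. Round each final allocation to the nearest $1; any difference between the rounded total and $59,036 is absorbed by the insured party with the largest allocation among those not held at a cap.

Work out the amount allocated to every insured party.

Chaudhri: $19,208 | Kowalski: $2,891 | Delacroix: $14,637 | Orozco: $4,477 | Dube: $11,200 | Ibarra: $6,623

Total floor area = 31,665.
Proportional shares (ignoring caps): Chaudhri 17,476.82; Kowalski 2,630.66; Delacroix 13,317.36; Orozco 4,073.70; Dube 15,511.75; Ibarra 6,025.72.
Held at cap: Dube ($11,200); residual $47,836 reallocated over remaining floor area 23,345.
Shares after redistribution: Chaudhri 19,208.17 → $19,208; Kowalski 2,891.27 → $2,891; Delacroix 14,636.65 → $14,637; Orozco 4,477.26 → $4,477; Ibarra 6,622.66 → $6,623.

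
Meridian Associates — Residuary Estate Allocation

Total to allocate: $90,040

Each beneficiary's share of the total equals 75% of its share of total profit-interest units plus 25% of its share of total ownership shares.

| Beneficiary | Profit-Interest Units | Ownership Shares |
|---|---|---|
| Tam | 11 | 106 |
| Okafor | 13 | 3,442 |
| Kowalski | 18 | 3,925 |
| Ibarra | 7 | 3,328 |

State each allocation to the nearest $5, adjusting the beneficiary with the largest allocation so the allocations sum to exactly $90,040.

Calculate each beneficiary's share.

Totals — profit-interest units 49, ownership shares 10,801.
Blended shares (75% profit-interest units + 25% ownership shares): Tam 0.1708; Okafor 0.2786; Kowalski 0.3664; Ibarra 0.1842.
Unrounded shares: Tam 15,380.71; Okafor 25,089.48; Kowalski 32,986.90; Ibarra 16,582.92.
At nearest $5: Tam $15,380; Okafor $25,090; Kowalski $32,985; Ibarra $16,585. Sum = $90,040.
No rounding difference to absorb.

Tam: $15,380 · Okafor: $25,090 · Kowalski: $32,985 · Ibarra: $16,585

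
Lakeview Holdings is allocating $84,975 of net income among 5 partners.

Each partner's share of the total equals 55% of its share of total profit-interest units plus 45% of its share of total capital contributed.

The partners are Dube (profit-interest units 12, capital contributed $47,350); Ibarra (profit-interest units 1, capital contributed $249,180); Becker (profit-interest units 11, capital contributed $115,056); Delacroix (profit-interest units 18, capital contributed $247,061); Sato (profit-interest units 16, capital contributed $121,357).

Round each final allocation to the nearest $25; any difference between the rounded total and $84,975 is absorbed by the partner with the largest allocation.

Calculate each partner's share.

Dube: $12,000 · Ibarra: $13,025 · Becker: $14,500 · Delacroix: $26,600 · Sato: $18,850

Totals — profit-interest units 58, capital contributed 780,004.
Composite weights (55% profit-interest units + 45% capital contributed): Dube 0.1411; Ibarra 0.1532; Becker 0.1707; Delacroix 0.3132; Sato 0.2217.
Pro-rata amounts: Dube 11,990.85; Ibarra 13,021.54; Becker 14,504.25; Delacroix 26,616.22; Sato 18,842.14.
Rounded to nearest $25: Dube $12,000; Ibarra $13,025; Becker $14,500; Delacroix $26,625; Sato $18,850. Sum = $85,000.
Difference $84,975 − $85,000 = −$25 applied to largest allocation (Delacroix): Delacroix becomes $26,600.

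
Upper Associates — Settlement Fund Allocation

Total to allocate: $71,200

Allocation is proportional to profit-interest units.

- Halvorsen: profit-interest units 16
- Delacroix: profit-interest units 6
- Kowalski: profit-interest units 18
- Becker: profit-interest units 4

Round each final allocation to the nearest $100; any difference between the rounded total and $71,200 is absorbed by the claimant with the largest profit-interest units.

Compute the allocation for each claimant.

Total profit-interest units = 16 + 6 + 18 + 4 = 44.
Proportional shares: Halvorsen 25,890.91; Delacroix 9,709.09; Kowalski 29,127.27; Becker 6,472.73.
After rounding ($100): Halvorsen $25,900; Delacroix $9,700; Kowalski $29,100; Becker $6,500. Sum = $71,200.
Rounded total matches; no reconciliation needed.

Halvorsen: $25,900 · Delacroix: $9,700 · Kowalski: $29,100 · Becker: $6,500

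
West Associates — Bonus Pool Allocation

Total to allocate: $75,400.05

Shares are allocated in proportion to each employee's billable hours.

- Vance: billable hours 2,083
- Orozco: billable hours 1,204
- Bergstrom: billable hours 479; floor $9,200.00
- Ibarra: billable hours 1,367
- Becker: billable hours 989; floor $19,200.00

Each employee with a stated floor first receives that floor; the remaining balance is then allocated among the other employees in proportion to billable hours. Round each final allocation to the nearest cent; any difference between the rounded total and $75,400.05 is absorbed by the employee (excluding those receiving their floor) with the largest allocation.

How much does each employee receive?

Minimums first: Bergstrom $9,200.00; Becker $19,200.00. Balance $47,000.05.
Balance split over remaining billable hours 4,654: Vance 21,035.9055 → $21,035.91; Orozco 12,159.0159 → $12,159.02; Ibarra 13,805.1286 → $13,805.13.
Rounding difference −$0.01 applied to Vance → $21,035.90.

Vance: $21,035.90 · Orozco: $12,159.02 · Bergstrom: $9,200.00 · Ibarra: $13,805.13 · Becker: $19,200.00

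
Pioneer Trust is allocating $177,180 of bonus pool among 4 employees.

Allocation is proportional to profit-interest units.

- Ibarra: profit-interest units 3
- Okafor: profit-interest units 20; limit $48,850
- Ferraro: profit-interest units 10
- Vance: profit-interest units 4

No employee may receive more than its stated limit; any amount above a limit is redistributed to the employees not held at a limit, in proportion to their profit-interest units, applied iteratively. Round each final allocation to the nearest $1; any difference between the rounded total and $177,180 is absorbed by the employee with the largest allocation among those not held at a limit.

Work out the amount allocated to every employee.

Combined profit-interest units = 37.
Pro-rata shares before constraints: Ibarra 14,365.95; Okafor 95,772.97; Ferraro 47,886.49; Vance 19,154.59.
Capped: Okafor ($48,850); residual $128,330 reallocated over remaining profit-interest units 17.
Remaining shares: Ibarra 22,646.47 → $22,646; Ferraro 75,488.24 → $75,488; Vance 30,195.29 → $30,195.
Rounding difference +$1 applied to Ferraro → $75,489.

Ibarra: $22,646; Okafor: $48,850; Ferraro: $75,489; Vance: $30,195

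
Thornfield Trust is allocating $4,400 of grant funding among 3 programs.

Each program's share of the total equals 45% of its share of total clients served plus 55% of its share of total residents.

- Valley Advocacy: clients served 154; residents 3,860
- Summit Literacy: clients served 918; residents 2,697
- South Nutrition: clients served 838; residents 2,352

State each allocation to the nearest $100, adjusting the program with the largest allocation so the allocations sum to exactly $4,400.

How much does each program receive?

Valley Advocacy: $1,200 · Summit Literacy: $1,700 · South Nutrition: $1,500

Clients served total 1,910; residents total 8,909.
Combined weights (45% clients served + 55% residents): Valley Advocacy 0.2746; Summit Literacy 0.3828; South Nutrition 0.3426.
Pro-rata amounts: Valley Advocacy 1,208.16; Summit Literacy 1,684.24; South Nutrition 1,507.60.
At nearest $100: Valley Advocacy $1,200; Summit Literacy $1,700; South Nutrition $1,500. Sum = $4,400.
Sum already equals the total — no adjustment.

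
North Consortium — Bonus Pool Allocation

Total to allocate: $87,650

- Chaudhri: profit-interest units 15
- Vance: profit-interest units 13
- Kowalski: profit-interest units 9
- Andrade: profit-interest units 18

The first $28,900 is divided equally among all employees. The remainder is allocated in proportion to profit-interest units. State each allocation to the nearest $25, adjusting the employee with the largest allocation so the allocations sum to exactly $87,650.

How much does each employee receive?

First tranche $28,900 split equally: $7,225 each.
Remainder $58,750 by profit-interest units (total 55): Chaudhri 16,022.73 → $16,025; Vance 13,886.36 → $13,875; Kowalski 9,613.64 → $9,625; Andrade 19,227.27 → $19,225.
Totals: Chaudhri $7,225 + $16,025 = $23,250; Vance $7,225 + $13,875 = $21,100; Kowalski $7,225 + $9,625 = $16,850; Andrade $7,225 + $19,225 = $26,450.

Chaudhri: $23,250 · Vance: $21,100 · Kowalski: $16,850 · Andrade: $26,450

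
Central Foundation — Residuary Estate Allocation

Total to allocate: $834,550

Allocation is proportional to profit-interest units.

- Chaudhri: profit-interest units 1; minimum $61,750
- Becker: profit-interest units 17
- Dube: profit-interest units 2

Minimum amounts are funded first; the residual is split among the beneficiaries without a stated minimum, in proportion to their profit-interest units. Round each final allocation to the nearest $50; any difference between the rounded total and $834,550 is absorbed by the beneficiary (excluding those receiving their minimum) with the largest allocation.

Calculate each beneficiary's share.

Chaudhri: $61,750 | Becker: $691,450 | Dube: $81,350

Fund the minimums — Chaudhri $61,750. Residual $772,800.
Residual split over remaining profit-interest units 19: Becker 691,452.63 → $691,450; Dube 81,347.37 → $81,350.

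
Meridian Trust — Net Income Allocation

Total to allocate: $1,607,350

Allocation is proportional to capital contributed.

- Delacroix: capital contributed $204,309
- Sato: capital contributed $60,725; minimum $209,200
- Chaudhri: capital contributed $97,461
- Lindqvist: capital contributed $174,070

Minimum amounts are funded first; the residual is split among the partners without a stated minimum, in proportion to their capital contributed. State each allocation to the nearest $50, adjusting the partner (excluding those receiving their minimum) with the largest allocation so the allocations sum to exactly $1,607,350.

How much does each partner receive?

Guaranteed amounts: Sato $209,200. Remaining pool $1,398,150.
Remaining pool split over remaining capital contributed 475,840: Delacroix 600,316.55 → $600,300; Chaudhri 286,367.47 → $286,350; Lindqvist 511,465.98 → $511,450.
Rounding difference +$50 applied to Delacroix → $600,350.

Delacroix: $600,350 | Sato: $209,200 | Chaudhri: $286,350 | Lindqvist: $511,450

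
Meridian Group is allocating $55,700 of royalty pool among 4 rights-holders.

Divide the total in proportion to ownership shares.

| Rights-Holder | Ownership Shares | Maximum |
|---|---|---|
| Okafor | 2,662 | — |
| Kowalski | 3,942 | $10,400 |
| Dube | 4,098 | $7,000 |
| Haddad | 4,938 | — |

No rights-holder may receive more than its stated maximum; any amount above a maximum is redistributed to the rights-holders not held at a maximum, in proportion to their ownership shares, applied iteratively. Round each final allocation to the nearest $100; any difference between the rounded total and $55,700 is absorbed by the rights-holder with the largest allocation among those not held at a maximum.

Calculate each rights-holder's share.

Okafor: $13,400 · Kowalski: $10,400 · Dube: $7,000 · Haddad: $24,900

Ownership shares total: 15,640.
Unconstrained shares: Okafor 9,480.40; Kowalski 14,038.96; Dube 14,594.54; Haddad 17,586.10.
Cap binds for Kowalski ($10,400), Dube ($7,000); residual $38,300 reallocated over remaining ownership shares 7,600.
Redistributed shares: Okafor 13,415.08 → $13,400; Haddad 24,884.92 → $24,900.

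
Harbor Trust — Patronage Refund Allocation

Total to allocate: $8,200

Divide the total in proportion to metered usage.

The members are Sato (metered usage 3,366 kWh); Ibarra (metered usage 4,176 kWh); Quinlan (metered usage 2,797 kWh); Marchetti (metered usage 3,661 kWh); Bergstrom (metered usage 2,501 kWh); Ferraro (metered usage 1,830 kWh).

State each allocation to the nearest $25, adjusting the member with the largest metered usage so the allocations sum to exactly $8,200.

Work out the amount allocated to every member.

Sato: $1,500 | Ibarra: $1,850 | Quinlan: $1,250 | Marchetti: $1,650 | Bergstrom: $1,125 | Ferraro: $825

Sum of metered usage: 18,331.
Proportional shares: Sato 3,366/18,331 × $8,200 = 1,505.71; Ibarra 4,176/18,331 × $8,200 = 1,868.05; Quinlan 2,797/18,331 × $8,200 = 1,251.18; Marchetti 3,661/18,331 × $8,200 = 1,637.67; Bergstrom 2,501/18,331 × $8,200 = 1,118.77; Ferraro 1,830/18,331 × $8,200 = 818.61.
After rounding ($25): Sato $1,500; Ibarra $1,875; Quinlan $1,250; Marchetti $1,650; Bergstrom $1,125; Ferraro $825. Sum = $8,225.
Difference $8,200 − $8,225 = −$25 applied to largest metered usage (Ibarra): Ibarra becomes $1,850.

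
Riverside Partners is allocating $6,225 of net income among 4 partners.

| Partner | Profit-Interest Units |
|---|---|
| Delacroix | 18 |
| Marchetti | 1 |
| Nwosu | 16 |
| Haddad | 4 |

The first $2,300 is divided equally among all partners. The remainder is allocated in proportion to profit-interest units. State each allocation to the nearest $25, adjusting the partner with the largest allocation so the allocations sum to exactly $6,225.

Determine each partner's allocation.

Delacroix: $2,400 | Marchetti: $675 | Nwosu: $2,175 | Haddad: $975

Equal tier: $2,300 ÷ 4 = $575 apiece.
Remainder $3,925 by profit-interest units (total 39): Delacroix 1,811.54 → $1,800; Marchetti 100.64 → $100; Nwosu 1,610.26 → $1,600; Haddad 402.56 → $400.
Rounding difference +$25 on remainder applied to Delacroix.
Totals: Delacroix $575 + $1,825 = $2,400; Marchetti $575 + $100 = $675; Nwosu $575 + $1,600 = $2,175; Haddad $575 + $400 = $975.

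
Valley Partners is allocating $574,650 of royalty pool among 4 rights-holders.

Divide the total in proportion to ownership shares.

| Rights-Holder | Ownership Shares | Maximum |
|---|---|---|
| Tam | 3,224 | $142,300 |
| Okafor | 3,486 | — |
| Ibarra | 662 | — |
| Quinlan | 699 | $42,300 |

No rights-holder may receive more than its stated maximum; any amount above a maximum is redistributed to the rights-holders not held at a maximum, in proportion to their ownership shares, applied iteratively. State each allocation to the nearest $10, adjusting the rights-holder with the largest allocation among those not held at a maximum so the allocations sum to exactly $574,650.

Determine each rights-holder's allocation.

Tam: $142,300 | Okafor: $327,800 | Ibarra: $62,250 | Quinlan: $42,300

Sum of ownership shares: 8,071.
Proportional shares (ignoring caps): Tam 229,546.72; Okafor 248,200.95; Ibarra 47,133.97; Quinlan 49,768.35.
Cap binds for Tam ($142,300), Quinlan ($42,300); balance $390,050 reallocated over remaining ownership shares 4,148.
Redistributed shares: Okafor 327,799.98 → $327,800; Ibarra 62,250.02 → $62,250.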